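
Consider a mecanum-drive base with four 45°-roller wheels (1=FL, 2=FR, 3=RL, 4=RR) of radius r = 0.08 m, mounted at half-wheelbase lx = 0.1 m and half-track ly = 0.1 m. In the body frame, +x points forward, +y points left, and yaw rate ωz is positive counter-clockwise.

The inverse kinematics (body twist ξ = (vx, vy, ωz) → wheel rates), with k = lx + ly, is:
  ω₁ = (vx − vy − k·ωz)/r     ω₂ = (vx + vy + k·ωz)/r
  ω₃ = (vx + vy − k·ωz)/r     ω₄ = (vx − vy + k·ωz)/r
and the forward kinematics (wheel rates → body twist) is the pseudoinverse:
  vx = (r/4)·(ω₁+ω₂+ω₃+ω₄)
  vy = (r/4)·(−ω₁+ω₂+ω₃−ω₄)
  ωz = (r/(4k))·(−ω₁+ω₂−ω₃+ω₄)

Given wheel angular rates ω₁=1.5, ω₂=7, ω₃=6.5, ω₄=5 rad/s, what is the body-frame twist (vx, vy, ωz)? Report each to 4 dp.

k = lx + ly = 0.1 + 0.1 = 0.2000
ω₁+ω₂+ω₃+ω₄ = 20.0000  →  vx = (0.08/4)·20.0000 = 0.4000
−ω₁+ω₂+ω₃−ω₄ = 7.0000  →  vy = (0.08/4)·7.0000 = 0.1400
−ω₁+ω₂−ω₃+ω₄ = 4.0000  →  ωz = (0.08/0.8000)·4.0000 = 0.4000

(0.4000, 0.1400, 0.4000)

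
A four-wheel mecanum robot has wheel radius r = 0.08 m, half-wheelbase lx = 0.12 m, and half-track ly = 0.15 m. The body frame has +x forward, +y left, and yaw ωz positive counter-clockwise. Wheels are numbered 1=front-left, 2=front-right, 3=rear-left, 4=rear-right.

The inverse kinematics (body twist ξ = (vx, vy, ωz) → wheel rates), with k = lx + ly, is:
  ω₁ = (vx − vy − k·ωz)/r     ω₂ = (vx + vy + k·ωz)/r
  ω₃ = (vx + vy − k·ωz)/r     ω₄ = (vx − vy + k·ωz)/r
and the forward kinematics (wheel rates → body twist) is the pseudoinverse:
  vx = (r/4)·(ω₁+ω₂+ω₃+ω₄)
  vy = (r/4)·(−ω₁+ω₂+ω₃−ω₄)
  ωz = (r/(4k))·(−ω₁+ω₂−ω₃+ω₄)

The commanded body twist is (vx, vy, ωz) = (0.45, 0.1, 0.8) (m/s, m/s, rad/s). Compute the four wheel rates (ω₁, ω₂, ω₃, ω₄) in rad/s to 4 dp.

(1.6750, 9.5750, 4.1750, 7.0750)

k = lx + ly = 0.12 + 0.15 = 0.2700;  k·ωz = 0.2700·0.8 = 0.2160
ω₁ (FL) = (vx − vy − k·ωz)/r = 0.1340/0.08 = 1.6750
ω₂ (FR) = (vx + vy + k·ωz)/r = 0.7660/0.08 = 9.5750
ω₃ (RL) = (vx + vy − k·ωz)/r = 0.3340/0.08 = 4.1750
ω₄ (RR) = (vx − vy + k·ωz)/r = 0.5660/0.08 = 7.0750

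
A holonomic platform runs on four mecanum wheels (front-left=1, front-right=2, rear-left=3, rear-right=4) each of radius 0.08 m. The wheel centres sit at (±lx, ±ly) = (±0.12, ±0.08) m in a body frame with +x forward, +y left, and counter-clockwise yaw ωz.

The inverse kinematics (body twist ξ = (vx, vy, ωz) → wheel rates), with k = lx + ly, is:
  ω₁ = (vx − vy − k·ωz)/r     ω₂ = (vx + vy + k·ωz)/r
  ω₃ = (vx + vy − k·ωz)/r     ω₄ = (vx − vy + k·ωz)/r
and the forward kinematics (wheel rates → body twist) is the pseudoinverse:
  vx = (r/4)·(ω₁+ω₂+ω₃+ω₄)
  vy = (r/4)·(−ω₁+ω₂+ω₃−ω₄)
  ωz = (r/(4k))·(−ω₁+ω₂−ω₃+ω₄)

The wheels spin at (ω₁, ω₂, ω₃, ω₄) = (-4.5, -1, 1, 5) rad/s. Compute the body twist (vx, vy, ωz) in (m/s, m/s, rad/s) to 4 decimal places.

k = lx + ly = 0.12 + 0.08 = 0.2000
ω₁+ω₂+ω₃+ω₄ = 0.5000  →  vx = (0.08/4)·0.5000 = 0.0100
−ω₁+ω₂+ω₃−ω₄ = -0.5000  →  vy = (0.08/4)·-0.5000 = -0.0100
−ω₁+ω₂−ω₃+ω₄ = 7.5000  →  ωz = (0.08/0.8000)·7.5000 = 0.7500

(0.0100, -0.0100, 0.7500)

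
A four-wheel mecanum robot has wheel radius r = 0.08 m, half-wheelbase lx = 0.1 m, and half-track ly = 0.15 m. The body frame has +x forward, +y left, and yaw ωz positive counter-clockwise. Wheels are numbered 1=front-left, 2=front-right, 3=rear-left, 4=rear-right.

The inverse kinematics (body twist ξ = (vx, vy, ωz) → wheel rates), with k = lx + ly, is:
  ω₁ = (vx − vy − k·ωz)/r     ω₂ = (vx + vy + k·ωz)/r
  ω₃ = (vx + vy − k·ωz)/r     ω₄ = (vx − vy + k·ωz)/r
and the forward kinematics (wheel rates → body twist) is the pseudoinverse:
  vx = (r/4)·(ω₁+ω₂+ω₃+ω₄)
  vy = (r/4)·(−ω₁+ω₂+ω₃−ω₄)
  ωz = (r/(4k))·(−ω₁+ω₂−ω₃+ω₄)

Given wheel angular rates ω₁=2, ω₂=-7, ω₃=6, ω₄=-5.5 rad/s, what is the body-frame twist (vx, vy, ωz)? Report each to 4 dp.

(-0.0900, 0.0500, -1.6400)

k = lx + ly = 0.1 + 0.15 = 0.2500
ω₁+ω₂+ω₃+ω₄ = -4.5000  →  vx = (0.08/4)·-4.5000 = -0.0900
−ω₁+ω₂+ω₃−ω₄ = 2.5000  →  vy = (0.08/4)·2.5000 = 0.0500
−ω₁+ω₂−ω₃+ω₄ = -20.5000  →  ωz = (0.08/1.0000)·-20.5000 = -1.6400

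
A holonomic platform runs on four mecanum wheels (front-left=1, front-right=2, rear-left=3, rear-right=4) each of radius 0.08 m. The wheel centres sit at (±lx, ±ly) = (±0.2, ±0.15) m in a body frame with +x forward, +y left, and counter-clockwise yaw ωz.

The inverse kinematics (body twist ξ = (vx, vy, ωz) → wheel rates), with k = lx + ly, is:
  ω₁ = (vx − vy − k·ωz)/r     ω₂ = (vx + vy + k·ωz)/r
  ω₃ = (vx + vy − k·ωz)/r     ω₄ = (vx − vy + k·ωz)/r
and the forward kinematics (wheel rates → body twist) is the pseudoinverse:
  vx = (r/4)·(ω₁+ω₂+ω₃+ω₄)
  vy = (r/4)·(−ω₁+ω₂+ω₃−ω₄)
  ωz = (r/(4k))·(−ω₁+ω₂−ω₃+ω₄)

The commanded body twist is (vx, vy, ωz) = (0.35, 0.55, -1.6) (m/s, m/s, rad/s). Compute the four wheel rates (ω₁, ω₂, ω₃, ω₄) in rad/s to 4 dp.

(4.5000, 4.2500, 18.2500, -9.5000)

k = lx + ly = 0.2 + 0.15 = 0.3500;  k·ωz = 0.3500·-1.6 = -0.5600
ω₁ (FL) = (vx − vy − k·ωz)/r = 0.3600/0.08 = 4.5000
ω₂ (FR) = (vx + vy + k·ωz)/r = 0.3400/0.08 = 4.2500
ω₃ (RL) = (vx + vy − k·ωz)/r = 1.4600/0.08 = 18.2500
ω₄ (RR) = (vx − vy + k·ωz)/r = -0.7600/0.08 = -9.5000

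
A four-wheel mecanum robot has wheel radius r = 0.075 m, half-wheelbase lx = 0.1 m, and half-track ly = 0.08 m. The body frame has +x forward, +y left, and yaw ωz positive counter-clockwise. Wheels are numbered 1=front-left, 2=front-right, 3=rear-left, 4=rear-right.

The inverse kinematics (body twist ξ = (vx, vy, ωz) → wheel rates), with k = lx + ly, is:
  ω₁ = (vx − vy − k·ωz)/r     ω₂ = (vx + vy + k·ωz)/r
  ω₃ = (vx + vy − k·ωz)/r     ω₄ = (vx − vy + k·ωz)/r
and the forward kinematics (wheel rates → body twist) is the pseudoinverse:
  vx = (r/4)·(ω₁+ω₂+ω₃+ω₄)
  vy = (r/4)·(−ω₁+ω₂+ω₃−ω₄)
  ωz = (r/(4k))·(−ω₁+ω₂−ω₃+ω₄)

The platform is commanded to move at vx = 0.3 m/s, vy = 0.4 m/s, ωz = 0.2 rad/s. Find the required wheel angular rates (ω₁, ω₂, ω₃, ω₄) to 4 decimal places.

k = lx + ly = 0.1 + 0.08 = 0.1800;  k·ωz = 0.1800·0.2 = 0.0360
ω₁ (FL) = (vx − vy − k·ωz)/r = -0.1360/0.075 = -1.8133
ω₂ (FR) = (vx + vy + k·ωz)/r = 0.7360/0.075 = 9.8133
ω₃ (RL) = (vx + vy − k·ωz)/r = 0.6640/0.075 = 8.8533
ω₄ (RR) = (vx − vy + k·ωz)/r = -0.0640/0.075 = -0.8533

(-1.8133, 9.8133, 8.8533, -0.8533)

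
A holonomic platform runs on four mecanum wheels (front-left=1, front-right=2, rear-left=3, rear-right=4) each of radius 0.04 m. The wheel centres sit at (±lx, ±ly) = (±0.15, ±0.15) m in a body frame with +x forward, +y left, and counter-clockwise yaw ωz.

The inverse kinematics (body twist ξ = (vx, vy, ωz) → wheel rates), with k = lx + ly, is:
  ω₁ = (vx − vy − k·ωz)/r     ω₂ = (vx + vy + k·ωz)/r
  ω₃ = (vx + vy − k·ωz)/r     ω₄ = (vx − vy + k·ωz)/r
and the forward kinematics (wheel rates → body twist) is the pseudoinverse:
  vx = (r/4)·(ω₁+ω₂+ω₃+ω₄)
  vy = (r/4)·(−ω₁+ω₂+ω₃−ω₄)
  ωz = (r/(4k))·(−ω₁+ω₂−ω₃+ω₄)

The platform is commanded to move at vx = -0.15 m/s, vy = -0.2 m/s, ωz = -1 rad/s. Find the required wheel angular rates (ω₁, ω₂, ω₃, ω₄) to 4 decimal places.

(8.7500, -16.2500, -1.2500, -6.2500)

k = lx + ly = 0.15 + 0.15 = 0.3000;  k·ωz = 0.3000·-1 = -0.3000
ω₁ (FL) = (vx − vy − k·ωz)/r = 0.3500/0.04 = 8.7500
ω₂ (FR) = (vx + vy + k·ωz)/r = -0.6500/0.04 = -16.2500
ω₃ (RL) = (vx + vy − k·ωz)/r = -0.0500/0.04 = -1.2500
ω₄ (RR) = (vx − vy + k·ωz)/r = -0.2500/0.04 = -6.2500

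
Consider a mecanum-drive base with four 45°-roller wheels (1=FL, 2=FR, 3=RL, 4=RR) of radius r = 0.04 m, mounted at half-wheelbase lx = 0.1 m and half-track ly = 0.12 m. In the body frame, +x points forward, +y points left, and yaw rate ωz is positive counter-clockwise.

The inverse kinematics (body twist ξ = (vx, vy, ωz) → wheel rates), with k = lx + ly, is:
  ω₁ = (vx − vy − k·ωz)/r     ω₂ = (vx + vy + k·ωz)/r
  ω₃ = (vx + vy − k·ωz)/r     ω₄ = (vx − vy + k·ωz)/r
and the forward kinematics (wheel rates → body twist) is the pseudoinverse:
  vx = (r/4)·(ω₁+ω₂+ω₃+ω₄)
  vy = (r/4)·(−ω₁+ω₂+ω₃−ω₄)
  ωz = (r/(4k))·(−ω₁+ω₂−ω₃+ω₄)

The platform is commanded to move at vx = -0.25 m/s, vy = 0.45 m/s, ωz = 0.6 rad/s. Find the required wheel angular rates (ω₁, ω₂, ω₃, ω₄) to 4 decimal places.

(-20.8000, 8.3000, 1.7000, -14.2000)

k = lx + ly = 0.1 + 0.12 = 0.2200;  k·ωz = 0.2200·0.6 = 0.1320
ω₁ (FL) = (vx − vy − k·ωz)/r = -0.8320/0.04 = -20.8000
ω₂ (FR) = (vx + vy + k·ωz)/r = 0.3320/0.04 = 8.3000
ω₃ (RL) = (vx + vy − k·ωz)/r = 0.0680/0.04 = 1.7000
ω₄ (RR) = (vx − vy + k·ωz)/r = -0.5680/0.04 = -14.2000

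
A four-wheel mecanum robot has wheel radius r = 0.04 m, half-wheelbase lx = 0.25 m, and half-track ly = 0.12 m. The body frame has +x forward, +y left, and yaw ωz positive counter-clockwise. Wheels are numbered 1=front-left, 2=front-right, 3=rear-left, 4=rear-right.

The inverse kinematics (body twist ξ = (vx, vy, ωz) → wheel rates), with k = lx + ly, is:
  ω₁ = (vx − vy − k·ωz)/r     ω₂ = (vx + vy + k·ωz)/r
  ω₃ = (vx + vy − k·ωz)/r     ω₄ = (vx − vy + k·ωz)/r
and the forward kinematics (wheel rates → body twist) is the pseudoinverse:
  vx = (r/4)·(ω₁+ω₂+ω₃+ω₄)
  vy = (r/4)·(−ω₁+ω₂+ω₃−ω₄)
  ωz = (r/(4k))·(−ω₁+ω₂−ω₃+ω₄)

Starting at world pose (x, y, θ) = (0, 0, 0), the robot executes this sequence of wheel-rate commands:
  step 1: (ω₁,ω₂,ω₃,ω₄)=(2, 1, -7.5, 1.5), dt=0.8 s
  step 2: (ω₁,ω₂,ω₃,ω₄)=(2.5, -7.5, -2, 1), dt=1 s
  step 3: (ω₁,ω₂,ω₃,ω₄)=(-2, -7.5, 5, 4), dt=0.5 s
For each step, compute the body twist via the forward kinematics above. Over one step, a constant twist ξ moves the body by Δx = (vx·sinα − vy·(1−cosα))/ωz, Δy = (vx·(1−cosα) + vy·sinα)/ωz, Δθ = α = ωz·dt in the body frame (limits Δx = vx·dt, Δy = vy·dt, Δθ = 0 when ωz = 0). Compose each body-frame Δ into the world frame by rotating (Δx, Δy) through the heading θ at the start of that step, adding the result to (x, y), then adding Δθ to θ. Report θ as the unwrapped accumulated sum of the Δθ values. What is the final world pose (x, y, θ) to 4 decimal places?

step 1: ξ=(vx,vy,ωz)=(-0.0300, -0.1000, 0.2162), dt=0.8 → body Δ=(-0.0170, -0.0817, 0.1730) → world pose (-0.0170, -0.0817, 0.1730)
step 2: ξ=(vx,vy,ωz)=(-0.0600, -0.1300, -0.1892), dt=1.0 → body Δ=(-0.0719, -0.1236, -0.1892) → world pose (-0.0665, -0.2158, -0.0162)
step 3: ξ=(vx,vy,ωz)=(-0.0050, -0.0450, -0.1757), dt=0.5 → body Δ=(-0.0035, -0.0224, -0.0878) → world pose (-0.0704, -0.2381, -0.1041)

(-0.0704, -0.2381, -0.1041)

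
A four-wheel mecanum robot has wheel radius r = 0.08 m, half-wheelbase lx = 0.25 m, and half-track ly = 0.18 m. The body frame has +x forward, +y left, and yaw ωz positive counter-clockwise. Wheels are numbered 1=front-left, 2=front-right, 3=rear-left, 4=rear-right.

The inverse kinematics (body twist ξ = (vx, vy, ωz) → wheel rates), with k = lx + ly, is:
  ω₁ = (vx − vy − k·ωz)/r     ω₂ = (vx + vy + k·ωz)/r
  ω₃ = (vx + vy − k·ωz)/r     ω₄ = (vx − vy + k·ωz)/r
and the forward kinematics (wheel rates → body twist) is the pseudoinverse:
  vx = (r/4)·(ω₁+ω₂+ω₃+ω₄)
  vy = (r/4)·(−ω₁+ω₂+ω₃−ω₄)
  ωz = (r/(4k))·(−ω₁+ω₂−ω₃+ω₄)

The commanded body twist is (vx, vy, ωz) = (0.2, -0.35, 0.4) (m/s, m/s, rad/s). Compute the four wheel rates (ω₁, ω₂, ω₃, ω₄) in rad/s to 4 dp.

k = lx + ly = 0.25 + 0.18 = 0.4300;  k·ωz = 0.4300·0.4 = 0.1720
ω₁ (FL) = (vx − vy − k·ωz)/r = 0.3780/0.08 = 4.7250
ω₂ (FR) = (vx + vy + k·ωz)/r = 0.0220/0.08 = 0.2750
ω₃ (RL) = (vx + vy − k·ωz)/r = -0.3220/0.08 = -4.0250
ω₄ (RR) = (vx − vy + k·ωz)/r = 0.7220/0.08 = 9.0250

(4.7250, 0.2750, -4.0250, 9.0250)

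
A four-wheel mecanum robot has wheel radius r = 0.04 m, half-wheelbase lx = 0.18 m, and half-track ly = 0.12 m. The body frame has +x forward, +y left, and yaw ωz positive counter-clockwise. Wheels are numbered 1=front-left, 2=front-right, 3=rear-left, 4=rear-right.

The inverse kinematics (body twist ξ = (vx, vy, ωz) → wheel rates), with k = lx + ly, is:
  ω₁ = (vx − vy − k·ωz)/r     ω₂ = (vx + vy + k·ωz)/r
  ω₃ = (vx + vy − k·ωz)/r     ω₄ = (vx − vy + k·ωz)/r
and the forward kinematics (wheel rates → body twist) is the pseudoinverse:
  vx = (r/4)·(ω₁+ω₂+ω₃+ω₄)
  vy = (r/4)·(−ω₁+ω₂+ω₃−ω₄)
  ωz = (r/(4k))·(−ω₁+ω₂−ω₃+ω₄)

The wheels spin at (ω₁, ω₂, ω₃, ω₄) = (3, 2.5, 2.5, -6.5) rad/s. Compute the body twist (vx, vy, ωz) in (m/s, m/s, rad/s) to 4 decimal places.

k = lx + ly = 0.18 + 0.12 = 0.3000
ω₁+ω₂+ω₃+ω₄ = 1.5000  →  vx = (0.04/4)·1.5000 = 0.0150
−ω₁+ω₂+ω₃−ω₄ = 8.5000  →  vy = (0.04/4)·8.5000 = 0.0850
−ω₁+ω₂−ω₃+ω₄ = -9.5000  →  ωz = (0.04/1.2000)·-9.5000 = -0.3167

(0.0150, 0.0850, -0.3167)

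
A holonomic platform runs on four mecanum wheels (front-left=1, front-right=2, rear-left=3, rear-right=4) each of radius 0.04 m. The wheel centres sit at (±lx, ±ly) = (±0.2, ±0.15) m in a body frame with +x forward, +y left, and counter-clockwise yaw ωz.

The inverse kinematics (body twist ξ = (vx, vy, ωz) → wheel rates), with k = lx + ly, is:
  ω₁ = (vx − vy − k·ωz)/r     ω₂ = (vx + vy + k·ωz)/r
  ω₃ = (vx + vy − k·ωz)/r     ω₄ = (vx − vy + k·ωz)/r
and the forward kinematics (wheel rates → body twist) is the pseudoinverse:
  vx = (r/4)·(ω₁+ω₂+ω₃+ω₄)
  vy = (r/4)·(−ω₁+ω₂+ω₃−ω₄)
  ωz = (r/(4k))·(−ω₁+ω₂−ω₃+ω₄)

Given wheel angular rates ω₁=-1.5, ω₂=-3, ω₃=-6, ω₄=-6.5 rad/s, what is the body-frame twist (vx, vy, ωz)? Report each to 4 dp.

(-0.1700, -0.0100, -0.0571)

k = lx + ly = 0.2 + 0.15 = 0.3500
ω₁+ω₂+ω₃+ω₄ = -17.0000  →  vx = (0.04/4)·-17.0000 = -0.1700
−ω₁+ω₂+ω₃−ω₄ = -1.0000  →  vy = (0.04/4)·-1.0000 = -0.0100
−ω₁+ω₂−ω₃+ω₄ = -2.0000  →  ωz = (0.04/1.4000)·-2.0000 = -0.0571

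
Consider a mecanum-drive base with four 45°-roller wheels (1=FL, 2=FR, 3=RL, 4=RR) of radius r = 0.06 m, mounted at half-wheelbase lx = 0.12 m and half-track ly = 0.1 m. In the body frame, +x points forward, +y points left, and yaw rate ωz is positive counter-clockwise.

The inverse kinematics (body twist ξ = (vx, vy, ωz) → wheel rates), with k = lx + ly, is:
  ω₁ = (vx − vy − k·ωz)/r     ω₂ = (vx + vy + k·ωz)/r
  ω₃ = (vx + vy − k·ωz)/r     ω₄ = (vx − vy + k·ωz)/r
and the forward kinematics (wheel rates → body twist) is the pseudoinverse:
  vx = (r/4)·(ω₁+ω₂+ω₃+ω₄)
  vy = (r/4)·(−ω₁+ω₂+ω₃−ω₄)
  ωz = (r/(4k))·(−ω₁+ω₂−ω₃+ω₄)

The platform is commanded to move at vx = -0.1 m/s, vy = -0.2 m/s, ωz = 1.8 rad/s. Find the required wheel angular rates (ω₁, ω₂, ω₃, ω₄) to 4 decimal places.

k = lx + ly = 0.12 + 0.1 = 0.2200;  k·ωz = 0.2200·1.8 = 0.3960
ω₁ (FL) = (vx − vy − k·ωz)/r = -0.2960/0.06 = -4.9333
ω₂ (FR) = (vx + vy + k·ωz)/r = 0.0960/0.06 = 1.6000
ω₃ (RL) = (vx + vy − k·ωz)/r = -0.6960/0.06 = -11.6000
ω₄ (RR) = (vx − vy + k·ωz)/r = 0.4960/0.06 = 8.2667

(-4.9333, 1.6000, -11.6000, 8.2667)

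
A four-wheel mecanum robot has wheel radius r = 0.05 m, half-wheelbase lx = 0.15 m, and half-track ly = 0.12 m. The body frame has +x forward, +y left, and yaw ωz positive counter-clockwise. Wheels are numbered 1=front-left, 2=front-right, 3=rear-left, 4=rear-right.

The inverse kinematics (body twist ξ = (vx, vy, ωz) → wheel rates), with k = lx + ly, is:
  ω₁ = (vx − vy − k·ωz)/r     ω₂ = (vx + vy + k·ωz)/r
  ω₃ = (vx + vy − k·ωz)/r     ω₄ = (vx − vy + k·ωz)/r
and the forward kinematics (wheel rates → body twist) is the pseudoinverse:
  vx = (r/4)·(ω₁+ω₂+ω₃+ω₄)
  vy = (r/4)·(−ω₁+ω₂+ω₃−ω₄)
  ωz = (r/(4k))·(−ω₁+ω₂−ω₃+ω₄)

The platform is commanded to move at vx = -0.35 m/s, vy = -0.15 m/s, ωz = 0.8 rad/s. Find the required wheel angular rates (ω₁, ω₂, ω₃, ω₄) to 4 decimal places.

k = lx + ly = 0.15 + 0.12 = 0.2700;  k·ωz = 0.2700·0.8 = 0.2160
ω₁ (FL) = (vx − vy − k·ωz)/r = -0.4160/0.05 = -8.3200
ω₂ (FR) = (vx + vy + k·ωz)/r = -0.2840/0.05 = -5.6800
ω₃ (RL) = (vx + vy − k·ωz)/r = -0.7160/0.05 = -14.3200
ω₄ (RR) = (vx − vy + k·ωz)/r = 0.0160/0.05 = 0.3200

(-8.3200, -5.6800, -14.3200, 0.3200)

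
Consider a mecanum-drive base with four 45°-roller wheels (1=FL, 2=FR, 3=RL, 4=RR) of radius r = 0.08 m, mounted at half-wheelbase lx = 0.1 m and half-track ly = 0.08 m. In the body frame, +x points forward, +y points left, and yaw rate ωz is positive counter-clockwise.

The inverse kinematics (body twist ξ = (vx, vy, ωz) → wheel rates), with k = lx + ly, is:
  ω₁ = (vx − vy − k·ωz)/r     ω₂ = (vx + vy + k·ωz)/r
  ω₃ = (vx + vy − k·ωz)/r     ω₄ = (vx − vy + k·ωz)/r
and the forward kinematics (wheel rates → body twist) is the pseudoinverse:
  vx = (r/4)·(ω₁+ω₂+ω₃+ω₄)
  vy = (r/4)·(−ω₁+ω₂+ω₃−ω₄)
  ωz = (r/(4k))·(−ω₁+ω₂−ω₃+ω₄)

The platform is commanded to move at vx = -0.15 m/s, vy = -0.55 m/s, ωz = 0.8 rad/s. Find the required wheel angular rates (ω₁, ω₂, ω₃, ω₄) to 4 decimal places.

k = lx + ly = 0.1 + 0.08 = 0.1800;  k·ωz = 0.1800·0.8 = 0.1440
ω₁ (FL) = (vx − vy − k·ωz)/r = 0.2560/0.08 = 3.2000
ω₂ (FR) = (vx + vy + k·ωz)/r = -0.5560/0.08 = -6.9500
ω₃ (RL) = (vx + vy − k·ωz)/r = -0.8440/0.08 = -10.5500
ω₄ (RR) = (vx − vy + k·ωz)/r = 0.5440/0.08 = 6.8000

(3.2000, -6.9500, -10.5500, 6.8000)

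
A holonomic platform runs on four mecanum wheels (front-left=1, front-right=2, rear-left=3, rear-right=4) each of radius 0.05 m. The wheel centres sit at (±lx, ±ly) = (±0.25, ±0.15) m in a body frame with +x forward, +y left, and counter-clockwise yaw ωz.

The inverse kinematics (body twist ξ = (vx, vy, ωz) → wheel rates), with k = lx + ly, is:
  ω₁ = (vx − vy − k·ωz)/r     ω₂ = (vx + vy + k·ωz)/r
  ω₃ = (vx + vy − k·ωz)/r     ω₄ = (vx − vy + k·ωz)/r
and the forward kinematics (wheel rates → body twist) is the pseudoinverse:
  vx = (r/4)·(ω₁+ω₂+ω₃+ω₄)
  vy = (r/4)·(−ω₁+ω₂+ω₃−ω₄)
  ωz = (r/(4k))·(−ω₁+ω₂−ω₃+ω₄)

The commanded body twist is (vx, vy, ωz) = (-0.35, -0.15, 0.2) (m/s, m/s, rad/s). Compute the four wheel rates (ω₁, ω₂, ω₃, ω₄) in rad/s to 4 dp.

(-5.6000, -8.4000, -11.6000, -2.4000)

k = lx + ly = 0.25 + 0.15 = 0.4000;  k·ωz = 0.4000·0.2 = 0.0800
ω₁ (FL) = (vx − vy − k·ωz)/r = -0.2800/0.05 = -5.6000
ω₂ (FR) = (vx + vy + k·ωz)/r = -0.4200/0.05 = -8.4000
ω₃ (RL) = (vx + vy − k·ωz)/r = -0.5800/0.05 = -11.6000
ω₄ (RR) = (vx − vy + k·ωz)/r = -0.1200/0.05 = -2.4000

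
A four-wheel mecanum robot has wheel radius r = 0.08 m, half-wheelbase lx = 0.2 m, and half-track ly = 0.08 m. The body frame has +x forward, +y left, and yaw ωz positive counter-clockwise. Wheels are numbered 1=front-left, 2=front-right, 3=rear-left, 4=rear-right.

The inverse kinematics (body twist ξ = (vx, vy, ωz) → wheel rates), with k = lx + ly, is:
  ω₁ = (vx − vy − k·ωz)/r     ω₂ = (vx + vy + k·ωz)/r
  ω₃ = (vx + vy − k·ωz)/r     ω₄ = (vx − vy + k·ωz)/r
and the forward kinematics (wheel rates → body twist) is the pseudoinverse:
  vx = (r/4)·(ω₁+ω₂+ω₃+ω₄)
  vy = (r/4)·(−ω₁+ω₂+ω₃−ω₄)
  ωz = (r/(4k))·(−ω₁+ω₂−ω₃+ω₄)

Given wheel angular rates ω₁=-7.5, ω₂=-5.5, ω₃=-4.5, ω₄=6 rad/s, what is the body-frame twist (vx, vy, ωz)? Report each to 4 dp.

(-0.2300, -0.1700, 0.8929)

k = lx + ly = 0.2 + 0.08 = 0.2800
ω₁+ω₂+ω₃+ω₄ = -11.5000  →  vx = (0.08/4)·-11.5000 = -0.2300
−ω₁+ω₂+ω₃−ω₄ = -8.5000  →  vy = (0.08/4)·-8.5000 = -0.1700
−ω₁+ω₂−ω₃+ω₄ = 12.5000  →  ωz = (0.08/1.1200)·12.5000 = 0.8929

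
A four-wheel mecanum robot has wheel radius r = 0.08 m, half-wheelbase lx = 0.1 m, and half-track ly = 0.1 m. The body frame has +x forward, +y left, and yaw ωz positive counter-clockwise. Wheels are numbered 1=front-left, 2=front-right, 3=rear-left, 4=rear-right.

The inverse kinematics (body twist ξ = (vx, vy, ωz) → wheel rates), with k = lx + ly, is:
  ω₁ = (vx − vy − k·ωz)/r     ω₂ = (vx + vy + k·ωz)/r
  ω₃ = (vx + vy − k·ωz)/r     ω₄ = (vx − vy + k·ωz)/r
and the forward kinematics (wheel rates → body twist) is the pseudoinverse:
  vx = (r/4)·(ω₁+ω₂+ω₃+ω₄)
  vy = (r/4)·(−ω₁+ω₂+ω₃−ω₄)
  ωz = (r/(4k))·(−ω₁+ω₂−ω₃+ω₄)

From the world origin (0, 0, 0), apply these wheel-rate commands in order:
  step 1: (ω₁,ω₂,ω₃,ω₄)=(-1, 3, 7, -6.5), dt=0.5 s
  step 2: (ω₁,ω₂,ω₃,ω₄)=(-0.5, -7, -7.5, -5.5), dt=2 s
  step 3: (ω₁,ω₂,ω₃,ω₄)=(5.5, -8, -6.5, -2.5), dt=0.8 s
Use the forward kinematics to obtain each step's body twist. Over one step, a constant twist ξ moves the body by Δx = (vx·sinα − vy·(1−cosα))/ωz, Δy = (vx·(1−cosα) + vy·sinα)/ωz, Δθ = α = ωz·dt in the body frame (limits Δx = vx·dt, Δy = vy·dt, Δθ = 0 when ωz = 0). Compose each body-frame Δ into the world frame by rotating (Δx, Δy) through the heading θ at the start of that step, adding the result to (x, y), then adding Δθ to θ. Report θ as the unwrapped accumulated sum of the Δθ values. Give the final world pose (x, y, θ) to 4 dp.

(-0.9104, 0.8245, -2.1350)

step 1: ξ=(vx,vy,ωz)=(0.0500, 0.3500, -0.9500), dt=0.5 → body Δ=(0.0649, 0.1627, -0.4750) → world pose (0.0649, 0.1627, -0.4750)
step 2: ξ=(vx,vy,ωz)=(-0.4100, -0.1700, -0.4500), dt=2.0 → body Δ=(-0.8566, 0.0488, -0.9000) → world pose (-0.6746, 0.5979, -1.3750)
step 3: ξ=(vx,vy,ωz)=(-0.2300, -0.3500, -0.9500), dt=0.8 → body Δ=(-0.2682, -0.1872, -0.7600) → world pose (-0.9104, 0.8245, -2.1350)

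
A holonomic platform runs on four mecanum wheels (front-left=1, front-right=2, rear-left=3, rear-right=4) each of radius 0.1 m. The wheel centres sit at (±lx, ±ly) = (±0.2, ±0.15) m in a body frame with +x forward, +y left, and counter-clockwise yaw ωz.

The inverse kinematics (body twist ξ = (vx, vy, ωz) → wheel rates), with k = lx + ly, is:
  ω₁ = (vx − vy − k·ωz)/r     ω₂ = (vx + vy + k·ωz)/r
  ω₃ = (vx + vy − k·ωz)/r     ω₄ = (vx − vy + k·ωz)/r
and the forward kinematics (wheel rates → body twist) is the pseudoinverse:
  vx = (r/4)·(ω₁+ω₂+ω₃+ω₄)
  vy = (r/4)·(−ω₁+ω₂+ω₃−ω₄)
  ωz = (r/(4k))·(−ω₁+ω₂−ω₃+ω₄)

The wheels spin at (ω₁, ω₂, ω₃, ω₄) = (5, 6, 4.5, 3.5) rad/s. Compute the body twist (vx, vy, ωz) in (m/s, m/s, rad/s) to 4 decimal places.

(0.4750, 0.0500, 0.0000)

k = lx + ly = 0.2 + 0.15 = 0.3500
ω₁+ω₂+ω₃+ω₄ = 19.0000  →  vx = (0.1/4)·19.0000 = 0.4750
−ω₁+ω₂+ω₃−ω₄ = 2.0000  →  vy = (0.1/4)·2.0000 = 0.0500
−ω₁+ω₂−ω₃+ω₄ = 0.0000  →  ωz = (0.1/1.4000)·0.0000 = 0.0000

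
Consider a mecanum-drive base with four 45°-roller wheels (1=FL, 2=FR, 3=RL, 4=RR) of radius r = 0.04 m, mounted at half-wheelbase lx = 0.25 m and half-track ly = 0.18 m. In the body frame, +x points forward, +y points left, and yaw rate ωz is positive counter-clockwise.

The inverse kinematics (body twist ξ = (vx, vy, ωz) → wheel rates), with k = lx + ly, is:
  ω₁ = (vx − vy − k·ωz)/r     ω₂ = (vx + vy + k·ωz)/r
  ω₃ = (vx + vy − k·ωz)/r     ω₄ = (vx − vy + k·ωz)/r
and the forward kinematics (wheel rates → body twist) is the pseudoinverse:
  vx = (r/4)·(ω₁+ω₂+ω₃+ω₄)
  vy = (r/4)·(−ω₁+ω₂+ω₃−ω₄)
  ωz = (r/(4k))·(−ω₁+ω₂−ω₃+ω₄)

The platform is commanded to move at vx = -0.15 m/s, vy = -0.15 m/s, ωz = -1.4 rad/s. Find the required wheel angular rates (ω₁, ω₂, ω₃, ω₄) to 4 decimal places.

k = lx + ly = 0.25 + 0.18 = 0.4300;  k·ωz = 0.4300·-1.4 = -0.6020
ω₁ (FL) = (vx − vy − k·ωz)/r = 0.6020/0.04 = 15.0500
ω₂ (FR) = (vx + vy + k·ωz)/r = -0.9020/0.04 = -22.5500
ω₃ (RL) = (vx + vy − k·ωz)/r = 0.3020/0.04 = 7.5500
ω₄ (RR) = (vx − vy + k·ωz)/r = -0.6020/0.04 = -15.0500

(15.0500, -22.5500, 7.5500, -15.0500)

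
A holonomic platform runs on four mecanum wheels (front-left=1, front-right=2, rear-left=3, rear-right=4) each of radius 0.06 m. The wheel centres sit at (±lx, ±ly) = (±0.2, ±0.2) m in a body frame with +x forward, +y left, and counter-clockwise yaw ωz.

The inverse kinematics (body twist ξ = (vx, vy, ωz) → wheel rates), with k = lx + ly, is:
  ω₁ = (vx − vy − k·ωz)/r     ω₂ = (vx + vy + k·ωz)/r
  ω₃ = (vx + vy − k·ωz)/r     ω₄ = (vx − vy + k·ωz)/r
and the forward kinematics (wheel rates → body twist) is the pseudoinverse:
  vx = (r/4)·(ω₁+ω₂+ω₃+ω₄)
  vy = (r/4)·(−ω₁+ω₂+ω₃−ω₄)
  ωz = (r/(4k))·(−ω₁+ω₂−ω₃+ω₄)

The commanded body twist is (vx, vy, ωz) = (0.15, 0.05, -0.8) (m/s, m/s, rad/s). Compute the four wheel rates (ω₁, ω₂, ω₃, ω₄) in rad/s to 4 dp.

k = lx + ly = 0.2 + 0.2 = 0.4000;  k·ωz = 0.4000·-0.8 = -0.3200
ω₁ (FL) = (vx − vy − k·ωz)/r = 0.4200/0.06 = 7.0000
ω₂ (FR) = (vx + vy + k·ωz)/r = -0.1200/0.06 = -2.0000
ω₃ (RL) = (vx + vy − k·ωz)/r = 0.5200/0.06 = 8.6667
ω₄ (RR) = (vx − vy + k·ωz)/r = -0.2200/0.06 = -3.6667

(7.0000, -2.0000, 8.6667, -3.6667)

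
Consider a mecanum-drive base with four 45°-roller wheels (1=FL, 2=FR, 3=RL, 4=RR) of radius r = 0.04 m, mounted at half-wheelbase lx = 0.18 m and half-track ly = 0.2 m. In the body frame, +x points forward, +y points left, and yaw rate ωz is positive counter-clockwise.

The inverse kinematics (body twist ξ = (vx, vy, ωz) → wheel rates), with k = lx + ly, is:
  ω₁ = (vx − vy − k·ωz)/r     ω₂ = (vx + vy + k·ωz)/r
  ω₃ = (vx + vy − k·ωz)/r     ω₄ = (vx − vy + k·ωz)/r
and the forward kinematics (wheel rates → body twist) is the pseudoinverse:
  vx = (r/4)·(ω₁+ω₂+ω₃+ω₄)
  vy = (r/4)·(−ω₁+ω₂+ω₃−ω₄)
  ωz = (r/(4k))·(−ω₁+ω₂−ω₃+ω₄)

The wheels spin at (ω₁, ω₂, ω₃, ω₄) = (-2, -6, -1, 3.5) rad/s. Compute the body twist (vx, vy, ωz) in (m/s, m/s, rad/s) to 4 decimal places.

(-0.0550, -0.0850, 0.0132)

k = lx + ly = 0.18 + 0.2 = 0.3800
ω₁+ω₂+ω₃+ω₄ = -5.5000  →  vx = (0.04/4)·-5.5000 = -0.0550
−ω₁+ω₂+ω₃−ω₄ = -8.5000  →  vy = (0.04/4)·-8.5000 = -0.0850
−ω₁+ω₂−ω₃+ω₄ = 0.5000  →  ωz = (0.04/1.5200)·0.5000 = 0.0132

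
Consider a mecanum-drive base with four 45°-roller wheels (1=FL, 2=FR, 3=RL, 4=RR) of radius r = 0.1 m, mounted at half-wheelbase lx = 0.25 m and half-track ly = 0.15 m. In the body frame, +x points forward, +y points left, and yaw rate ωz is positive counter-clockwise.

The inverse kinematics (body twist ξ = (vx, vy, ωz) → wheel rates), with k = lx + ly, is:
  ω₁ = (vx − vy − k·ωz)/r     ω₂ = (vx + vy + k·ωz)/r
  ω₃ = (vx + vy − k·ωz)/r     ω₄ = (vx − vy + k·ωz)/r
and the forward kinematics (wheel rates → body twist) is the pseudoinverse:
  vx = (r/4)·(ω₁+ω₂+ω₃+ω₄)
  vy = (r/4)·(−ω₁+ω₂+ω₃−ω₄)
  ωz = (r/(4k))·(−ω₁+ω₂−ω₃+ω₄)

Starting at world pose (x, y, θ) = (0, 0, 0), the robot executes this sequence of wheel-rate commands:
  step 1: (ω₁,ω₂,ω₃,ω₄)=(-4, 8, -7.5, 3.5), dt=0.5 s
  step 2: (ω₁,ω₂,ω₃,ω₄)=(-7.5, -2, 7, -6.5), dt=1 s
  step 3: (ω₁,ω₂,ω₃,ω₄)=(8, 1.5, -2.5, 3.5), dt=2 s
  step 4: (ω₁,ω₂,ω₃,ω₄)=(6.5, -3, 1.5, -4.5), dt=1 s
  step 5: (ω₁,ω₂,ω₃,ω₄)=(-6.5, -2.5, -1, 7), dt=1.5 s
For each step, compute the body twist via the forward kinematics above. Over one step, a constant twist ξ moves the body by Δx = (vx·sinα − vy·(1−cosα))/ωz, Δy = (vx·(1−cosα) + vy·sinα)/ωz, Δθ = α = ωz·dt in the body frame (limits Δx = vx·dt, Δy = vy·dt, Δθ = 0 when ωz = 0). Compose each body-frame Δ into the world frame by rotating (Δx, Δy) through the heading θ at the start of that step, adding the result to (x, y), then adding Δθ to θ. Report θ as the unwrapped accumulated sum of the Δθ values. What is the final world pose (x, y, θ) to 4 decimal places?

(0.0626, -0.3808, 0.3125)

step 1: ξ=(vx,vy,ωz)=(0.0000, 0.0250, 1.4375), dt=0.5 → body Δ=(-0.0043, 0.0115, 0.7188) → world pose (-0.0043, 0.0115, 0.7188)
step 2: ξ=(vx,vy,ωz)=(-0.2250, 0.4750, -0.5000), dt=1.0 → body Δ=(-0.0994, 0.5105, -0.5000) → world pose (-0.4153, 0.3302, 0.2188)
step 3: ξ=(vx,vy,ωz)=(0.2625, -0.3125, -0.0312), dt=2.0 → body Δ=(0.5051, -0.6410, -0.0625) → world pose (0.2169, -0.1859, 0.1562)
step 4: ξ=(vx,vy,ωz)=(0.0125, -0.0875, -0.9688), dt=1.0 → body Δ=(-0.0285, -0.0800, -0.9688) → world pose (0.2012, -0.2694, -0.8125)
step 5: ξ=(vx,vy,ωz)=(-0.0750, -0.1000, 0.7500), dt=1.5 → body Δ=(-0.0144, -0.1772, 1.1250) → world pose (0.0626, -0.3808, 0.3125)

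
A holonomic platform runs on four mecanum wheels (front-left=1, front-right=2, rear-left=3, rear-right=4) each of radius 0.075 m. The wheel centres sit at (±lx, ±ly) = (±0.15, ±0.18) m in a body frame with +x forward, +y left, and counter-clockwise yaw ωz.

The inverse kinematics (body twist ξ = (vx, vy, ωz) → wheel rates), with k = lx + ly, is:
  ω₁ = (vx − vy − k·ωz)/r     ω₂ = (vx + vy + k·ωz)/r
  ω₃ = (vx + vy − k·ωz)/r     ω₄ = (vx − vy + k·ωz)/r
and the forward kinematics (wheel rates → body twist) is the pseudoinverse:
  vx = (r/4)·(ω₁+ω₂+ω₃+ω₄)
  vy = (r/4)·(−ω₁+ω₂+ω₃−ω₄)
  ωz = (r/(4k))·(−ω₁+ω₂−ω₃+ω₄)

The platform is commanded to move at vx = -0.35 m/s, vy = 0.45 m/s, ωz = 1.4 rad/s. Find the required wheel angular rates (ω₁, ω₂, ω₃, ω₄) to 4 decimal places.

k = lx + ly = 0.15 + 0.18 = 0.3300;  k·ωz = 0.3300·1.4 = 0.4620
ω₁ (FL) = (vx − vy − k·ωz)/r = -1.2620/0.075 = -16.8267
ω₂ (FR) = (vx + vy + k·ωz)/r = 0.5620/0.075 = 7.4933
ω₃ (RL) = (vx + vy − k·ωz)/r = -0.3620/0.075 = -4.8267
ω₄ (RR) = (vx − vy + k·ωz)/r = -0.3380/0.075 = -4.5067

(-16.8267, 7.4933, -4.8267, -4.5067)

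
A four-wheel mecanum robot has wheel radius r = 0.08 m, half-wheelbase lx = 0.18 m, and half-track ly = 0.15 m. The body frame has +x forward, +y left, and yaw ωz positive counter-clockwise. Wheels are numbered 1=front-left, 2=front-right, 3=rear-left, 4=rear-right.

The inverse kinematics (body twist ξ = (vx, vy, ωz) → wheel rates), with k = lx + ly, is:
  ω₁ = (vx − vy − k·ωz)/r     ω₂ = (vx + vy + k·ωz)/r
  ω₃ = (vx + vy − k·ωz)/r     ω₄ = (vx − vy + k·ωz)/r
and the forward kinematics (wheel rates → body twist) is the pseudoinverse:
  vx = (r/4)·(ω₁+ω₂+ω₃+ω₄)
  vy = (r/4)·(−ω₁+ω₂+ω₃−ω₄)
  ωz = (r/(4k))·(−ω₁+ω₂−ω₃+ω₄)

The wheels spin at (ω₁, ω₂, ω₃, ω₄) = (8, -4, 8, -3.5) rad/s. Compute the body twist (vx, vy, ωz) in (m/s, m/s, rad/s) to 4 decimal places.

(0.1700, -0.0100, -1.4242)

k = lx + ly = 0.18 + 0.15 = 0.3300
ω₁+ω₂+ω₃+ω₄ = 8.5000  →  vx = (0.08/4)·8.5000 = 0.1700
−ω₁+ω₂+ω₃−ω₄ = -0.5000  →  vy = (0.08/4)·-0.5000 = -0.0100
−ω₁+ω₂−ω₃+ω₄ = -23.5000  →  ωz = (0.08/1.3200)·-23.5000 = -1.4242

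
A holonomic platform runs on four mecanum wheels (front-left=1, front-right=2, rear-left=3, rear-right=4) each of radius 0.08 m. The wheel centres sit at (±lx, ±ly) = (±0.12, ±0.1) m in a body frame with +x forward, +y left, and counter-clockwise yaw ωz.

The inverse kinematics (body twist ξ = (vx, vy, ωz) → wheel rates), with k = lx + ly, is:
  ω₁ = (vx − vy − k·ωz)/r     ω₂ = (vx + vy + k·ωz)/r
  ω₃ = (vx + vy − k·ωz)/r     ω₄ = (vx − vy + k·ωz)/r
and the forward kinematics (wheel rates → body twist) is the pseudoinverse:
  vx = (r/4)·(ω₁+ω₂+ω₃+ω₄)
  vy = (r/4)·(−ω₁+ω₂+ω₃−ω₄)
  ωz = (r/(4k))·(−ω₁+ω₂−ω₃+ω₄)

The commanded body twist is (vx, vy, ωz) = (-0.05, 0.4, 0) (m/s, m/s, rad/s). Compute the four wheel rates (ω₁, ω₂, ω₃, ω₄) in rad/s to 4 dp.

(-5.6250, 4.3750, 4.3750, -5.6250)

k = lx + ly = 0.12 + 0.1 = 0.2200;  k·ωz = 0.2200·0 = 0.0000
ω₁ (FL) = (vx − vy − k·ωz)/r = -0.4500/0.08 = -5.6250
ω₂ (FR) = (vx + vy + k·ωz)/r = 0.3500/0.08 = 4.3750
ω₃ (RL) = (vx + vy − k·ωz)/r = 0.3500/0.08 = 4.3750
ω₄ (RR) = (vx − vy + k·ωz)/r = -0.4500/0.08 = -5.6250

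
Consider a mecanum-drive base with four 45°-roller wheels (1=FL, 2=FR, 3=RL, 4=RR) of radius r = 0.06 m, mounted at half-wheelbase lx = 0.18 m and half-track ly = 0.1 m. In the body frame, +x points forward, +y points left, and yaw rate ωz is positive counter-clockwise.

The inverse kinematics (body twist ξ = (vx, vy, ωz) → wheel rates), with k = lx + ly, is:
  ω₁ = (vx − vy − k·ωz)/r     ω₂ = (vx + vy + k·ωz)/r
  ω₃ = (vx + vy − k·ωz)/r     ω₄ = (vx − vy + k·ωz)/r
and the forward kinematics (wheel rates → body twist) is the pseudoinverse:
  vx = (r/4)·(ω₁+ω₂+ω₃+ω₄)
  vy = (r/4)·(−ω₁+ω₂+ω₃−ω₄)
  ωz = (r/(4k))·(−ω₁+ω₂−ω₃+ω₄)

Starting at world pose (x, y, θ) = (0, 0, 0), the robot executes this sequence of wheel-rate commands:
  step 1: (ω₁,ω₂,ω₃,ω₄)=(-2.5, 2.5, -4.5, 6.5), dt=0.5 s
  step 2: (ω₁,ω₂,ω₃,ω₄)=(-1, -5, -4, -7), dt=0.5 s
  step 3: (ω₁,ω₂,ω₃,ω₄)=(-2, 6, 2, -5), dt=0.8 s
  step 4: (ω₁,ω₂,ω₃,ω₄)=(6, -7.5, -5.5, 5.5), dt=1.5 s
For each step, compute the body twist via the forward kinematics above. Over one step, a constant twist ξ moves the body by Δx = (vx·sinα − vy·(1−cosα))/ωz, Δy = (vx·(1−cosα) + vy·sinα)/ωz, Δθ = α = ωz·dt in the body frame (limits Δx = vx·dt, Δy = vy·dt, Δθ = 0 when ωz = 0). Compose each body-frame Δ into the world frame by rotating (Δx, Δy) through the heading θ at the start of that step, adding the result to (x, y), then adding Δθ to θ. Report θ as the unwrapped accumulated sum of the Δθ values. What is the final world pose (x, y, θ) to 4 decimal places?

step 1: ξ=(vx,vy,ωz)=(0.0300, -0.0900, 0.8571), dt=0.5 → body Δ=(0.0240, -0.0405, 0.4286) → world pose (0.0240, -0.0405, 0.4286)
step 2: ξ=(vx,vy,ωz)=(-0.2550, -0.0150, -0.3750), dt=0.5 → body Δ=(-0.1275, 0.0045, -0.1875) → world pose (-0.0937, -0.0894, 0.2411)
step 3: ξ=(vx,vy,ωz)=(0.0150, 0.2250, 0.0536), dt=0.8 → body Δ=(0.0081, 0.1802, 0.0429) → world pose (-0.1289, 0.0876, 0.2839)
step 4: ξ=(vx,vy,ωz)=(-0.0225, -0.3675, -0.1339), dt=1.5 → body Δ=(-0.0887, -0.5442, -0.2009) → world pose (-0.0616, -0.4597, 0.0830)

(-0.0616, -0.4597, 0.0830)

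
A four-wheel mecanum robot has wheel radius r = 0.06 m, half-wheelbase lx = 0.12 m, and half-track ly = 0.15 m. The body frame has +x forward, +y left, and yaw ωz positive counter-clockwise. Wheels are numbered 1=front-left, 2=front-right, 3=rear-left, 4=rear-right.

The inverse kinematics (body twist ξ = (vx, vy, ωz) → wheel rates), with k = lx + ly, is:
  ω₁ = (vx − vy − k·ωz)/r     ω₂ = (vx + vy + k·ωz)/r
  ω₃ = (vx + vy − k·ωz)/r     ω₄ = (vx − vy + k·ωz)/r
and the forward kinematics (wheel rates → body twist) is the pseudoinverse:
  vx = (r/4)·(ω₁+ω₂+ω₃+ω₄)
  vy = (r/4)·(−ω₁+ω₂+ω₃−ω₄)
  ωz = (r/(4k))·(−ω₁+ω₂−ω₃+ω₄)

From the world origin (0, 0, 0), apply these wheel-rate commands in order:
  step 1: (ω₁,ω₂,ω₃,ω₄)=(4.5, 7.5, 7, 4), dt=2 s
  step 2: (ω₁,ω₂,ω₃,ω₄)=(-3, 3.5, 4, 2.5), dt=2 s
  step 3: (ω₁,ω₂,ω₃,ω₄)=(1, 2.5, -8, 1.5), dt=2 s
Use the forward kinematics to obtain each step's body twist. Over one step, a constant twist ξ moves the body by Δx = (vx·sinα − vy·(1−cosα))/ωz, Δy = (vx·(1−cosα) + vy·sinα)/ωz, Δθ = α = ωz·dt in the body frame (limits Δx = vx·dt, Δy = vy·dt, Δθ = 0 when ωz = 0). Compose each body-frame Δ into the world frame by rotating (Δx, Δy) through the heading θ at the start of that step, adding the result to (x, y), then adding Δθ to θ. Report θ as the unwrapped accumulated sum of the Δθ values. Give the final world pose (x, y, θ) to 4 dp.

step 1: ξ=(vx,vy,ωz)=(0.3450, 0.0900, 0.0000), dt=2.0 → body Δ=(0.6900, 0.1800, 0.0000) → world pose (0.6900, 0.1800, 0.0000)
step 2: ξ=(vx,vy,ωz)=(0.1050, 0.1200, 0.2778), dt=2.0 → body Δ=(0.1344, 0.2847, 0.5556) → world pose (0.8244, 0.4647, 0.5556)
step 3: ξ=(vx,vy,ωz)=(-0.0450, -0.1200, 0.6111), dt=2.0 → body Δ=(0.0601, -0.2330, 1.2222) → world pose (0.9984, 0.2984, 1.7778)

(0.9984, 0.2984, 1.7778)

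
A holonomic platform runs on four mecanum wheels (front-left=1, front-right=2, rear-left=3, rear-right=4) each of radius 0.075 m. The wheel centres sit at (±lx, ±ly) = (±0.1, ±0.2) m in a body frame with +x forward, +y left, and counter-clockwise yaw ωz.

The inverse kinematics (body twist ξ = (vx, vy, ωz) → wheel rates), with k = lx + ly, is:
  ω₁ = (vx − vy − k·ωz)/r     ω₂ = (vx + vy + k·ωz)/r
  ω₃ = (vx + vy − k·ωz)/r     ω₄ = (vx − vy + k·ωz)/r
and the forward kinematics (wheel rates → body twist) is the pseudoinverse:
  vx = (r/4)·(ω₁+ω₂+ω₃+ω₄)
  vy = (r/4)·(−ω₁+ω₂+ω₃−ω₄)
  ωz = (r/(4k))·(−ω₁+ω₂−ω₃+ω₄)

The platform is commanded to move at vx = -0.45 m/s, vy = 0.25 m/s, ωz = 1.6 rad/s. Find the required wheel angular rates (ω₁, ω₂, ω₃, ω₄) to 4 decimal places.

k = lx + ly = 0.1 + 0.2 = 0.3000;  k·ωz = 0.3000·1.6 = 0.4800
ω₁ (FL) = (vx − vy − k·ωz)/r = -1.1800/0.075 = -15.7333
ω₂ (FR) = (vx + vy + k·ωz)/r = 0.2800/0.075 = 3.7333
ω₃ (RL) = (vx + vy − k·ωz)/r = -0.6800/0.075 = -9.0667
ω₄ (RR) = (vx − vy + k·ωz)/r = -0.2200/0.075 = -2.9333

(-15.7333, 3.7333, -9.0667, -2.9333)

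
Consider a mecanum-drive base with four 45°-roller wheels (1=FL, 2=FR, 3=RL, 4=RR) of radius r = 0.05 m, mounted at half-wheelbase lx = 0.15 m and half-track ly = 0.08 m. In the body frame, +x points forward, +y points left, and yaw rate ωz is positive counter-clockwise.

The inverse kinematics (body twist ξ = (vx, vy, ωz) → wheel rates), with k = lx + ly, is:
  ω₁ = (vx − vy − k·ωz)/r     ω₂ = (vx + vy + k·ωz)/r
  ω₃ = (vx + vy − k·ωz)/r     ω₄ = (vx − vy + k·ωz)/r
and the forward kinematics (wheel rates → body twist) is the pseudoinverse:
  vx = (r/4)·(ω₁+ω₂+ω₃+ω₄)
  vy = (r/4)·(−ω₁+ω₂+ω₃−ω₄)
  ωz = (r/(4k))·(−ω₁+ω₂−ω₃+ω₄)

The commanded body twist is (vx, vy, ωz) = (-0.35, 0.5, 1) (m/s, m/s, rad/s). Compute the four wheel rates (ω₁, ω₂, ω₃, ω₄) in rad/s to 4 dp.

k = lx + ly = 0.15 + 0.08 = 0.2300;  k·ωz = 0.2300·1 = 0.2300
ω₁ (FL) = (vx − vy − k·ωz)/r = -1.0800/0.05 = -21.6000
ω₂ (FR) = (vx + vy + k·ωz)/r = 0.3800/0.05 = 7.6000
ω₃ (RL) = (vx + vy − k·ωz)/r = -0.0800/0.05 = -1.6000
ω₄ (RR) = (vx − vy + k·ωz)/r = -0.6200/0.05 = -12.4000

(-21.6000, 7.6000, -1.6000, -12.4000)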